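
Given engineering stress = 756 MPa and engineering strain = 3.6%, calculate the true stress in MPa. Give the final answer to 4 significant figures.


sigma_true = sigma_eng * (1 + epsilon_eng)
sigma_true = 756 * (1 + 0.036)
sigma_true = 783.2 MPa


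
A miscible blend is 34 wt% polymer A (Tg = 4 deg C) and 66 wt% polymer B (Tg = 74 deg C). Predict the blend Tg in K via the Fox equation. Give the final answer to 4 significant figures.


1/Tg = w1/Tg1 + w2/Tg2 (in Kelvin)
Tg1 = 277.15 K, Tg2 = 347.15 K
1/Tg = 0.34/277.15 + 0.66/347.15
Tg = 319.7 K


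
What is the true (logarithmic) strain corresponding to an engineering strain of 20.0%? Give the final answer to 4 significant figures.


epsilon_true = ln(1 + epsilon_eng)
epsilon_true = ln(1 + 0.2)
epsilon_true = 0.1823


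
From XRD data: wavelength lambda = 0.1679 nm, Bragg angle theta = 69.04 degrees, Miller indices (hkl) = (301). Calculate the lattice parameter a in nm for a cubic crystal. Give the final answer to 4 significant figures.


d = lambda / (2*sin(theta))
d = 0.1679 / (2*sin(69.04 deg))
d = 0.0898986 nm
a = d * sqrt(h^2+k^2+l^2) = 0.0898986 * sqrt(10)
a = 0.2843 nm


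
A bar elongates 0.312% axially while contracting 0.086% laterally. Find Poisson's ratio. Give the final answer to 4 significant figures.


nu = -epsilon_lat / epsilon_axial
Lateral strain is contraction (negative), so using magnitudes:
nu = 0.086 / 0.312
nu = 0.2756


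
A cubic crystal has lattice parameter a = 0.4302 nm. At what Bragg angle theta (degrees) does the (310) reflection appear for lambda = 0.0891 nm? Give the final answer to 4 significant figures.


d = a / sqrt(h^2+k^2+l^2)
d = 0.4302 / sqrt(10) = 0.136041 nm
lambda = 2*d*sin(theta)  =>  sin(theta) = lambda / (2*d)
sin(theta) = 0.0891 / (2 * 0.136041) = 0.327474
theta = 19.12 deg


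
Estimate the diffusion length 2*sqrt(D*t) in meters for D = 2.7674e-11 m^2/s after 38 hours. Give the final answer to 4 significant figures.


t = 38 hr = 136800 s
Diffusion length = 2*sqrt(D*t)
= 2*sqrt(2.7674e-11 * 136800)
= 3.891e-03 m


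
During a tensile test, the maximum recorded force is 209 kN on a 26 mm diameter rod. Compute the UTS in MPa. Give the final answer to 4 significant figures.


A0 = pi*(d/2)^2 = pi*(26/2)^2 = 530.929 mm^2
UTS = F_max / A0 = 209*1000 / 530.929
UTS = 393.6 MPa


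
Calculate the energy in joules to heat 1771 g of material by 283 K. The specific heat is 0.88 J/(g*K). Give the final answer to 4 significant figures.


Q = m * cp * dT
Q = 1771 * 0.88 * 283
Q = 441000 J


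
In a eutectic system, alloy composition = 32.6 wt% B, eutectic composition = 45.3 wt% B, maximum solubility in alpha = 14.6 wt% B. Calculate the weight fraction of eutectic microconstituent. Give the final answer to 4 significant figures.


f_primary = (C_e - C0) / (C_e - C_alpha_max)
f_primary = (45.3 - 32.6) / (45.3 - 14.6)
f_primary = 0.413681
f_eutectic = 1 - 0.413681 = 0.5863


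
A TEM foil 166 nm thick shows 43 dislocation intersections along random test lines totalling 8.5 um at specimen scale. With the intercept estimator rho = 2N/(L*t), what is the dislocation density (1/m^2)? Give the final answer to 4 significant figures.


rho = 2N / (L * t)
L = 8.5 um = 8.5e-06 m, t = 166 nm = 1.66e-07 m
rho = 2 * 43 / (8.5e-06 * 1.66e-07)
rho = 6.095e+13 1/m^2


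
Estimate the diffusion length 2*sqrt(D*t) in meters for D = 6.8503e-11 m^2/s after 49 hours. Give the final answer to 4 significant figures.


t = 49 hr = 176400 s
Diffusion length = 2*sqrt(D*t)
= 2*sqrt(6.8503e-11 * 176400)
= 6.952e-03 m


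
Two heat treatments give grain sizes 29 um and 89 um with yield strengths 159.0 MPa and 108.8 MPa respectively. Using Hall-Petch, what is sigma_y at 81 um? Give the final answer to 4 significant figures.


sigma_y = sigma0 + k / sqrt(d)
1/sqrt(d1) = 1/sqrt(2.9e-05) = 185.695;  1/sqrt(d2) = 106
k = (sigma1 - sigma2) / (1/sqrt(d1) - 1/sqrt(d2)) = (159.0 - 108.8) / (185.695 - 106) = 0.629897 MPa*m^0.5
sigma0 = sigma1 - k/sqrt(d1) = 159.0 - 0.629897*185.695 = 42.031 MPa
sigma_y(d3) = 42.031 + 0.629897 / sqrt(8.1e-05) = 112 MPa


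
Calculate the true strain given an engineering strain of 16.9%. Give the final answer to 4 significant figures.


epsilon_true = ln(1 + epsilon_eng)
epsilon_true = ln(1 + 0.169)
epsilon_true = 0.1561


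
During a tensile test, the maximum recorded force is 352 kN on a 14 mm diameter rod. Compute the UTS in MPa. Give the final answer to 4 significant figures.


A0 = pi*(d/2)^2 = pi*(14/2)^2 = 153.938 mm^2
UTS = F_max / A0 = 352*1000 / 153.938
UTS = 2287 MPa


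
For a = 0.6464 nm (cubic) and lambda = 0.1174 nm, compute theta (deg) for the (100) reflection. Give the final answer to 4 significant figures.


d = a / sqrt(h^2+k^2+l^2)
d = 0.6464 / sqrt(1) = 0.6464 nm
lambda = 2*d*sin(theta)  =>  sin(theta) = lambda / (2*d)
sin(theta) = 0.1174 / (2 * 0.6464) = 0.0908106
theta = 5.21 deg


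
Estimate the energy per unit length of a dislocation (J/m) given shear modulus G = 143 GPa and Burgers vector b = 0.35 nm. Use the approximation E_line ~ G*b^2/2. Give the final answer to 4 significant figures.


E = G*b^2/2
b = 0.35 nm = 3.5e-10 m
G = 143 GPa = 1.43e+11 Pa
E = 0.5 * 1.43e+11 * (3.5e-10)^2
E = 8.759e-09 J/m


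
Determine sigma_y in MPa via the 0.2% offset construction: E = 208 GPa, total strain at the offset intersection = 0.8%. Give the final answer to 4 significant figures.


Offset strain = 0.002
Elastic strain at yield = total_strain - offset = 8e-03 - 0.002 = 6e-03
sigma_y = E * elastic_strain = 208000 * 6e-03
sigma_y = 1248 MPa


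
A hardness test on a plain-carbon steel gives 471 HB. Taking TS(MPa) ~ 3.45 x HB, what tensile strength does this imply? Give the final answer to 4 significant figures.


TS (MPa) = 3.45 * HB
TS = 3.45 * 471
TS = 1625 MPa


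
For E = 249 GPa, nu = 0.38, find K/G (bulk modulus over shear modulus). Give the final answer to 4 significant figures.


G = E / (2*(1+nu))
G = 249 / (2*(1+0.38)) = 90.2174 GPa
K = E / (3*(1-2*nu))
K = 249 / (3*(1-2*0.38)) = 345.833 GPa
K/G = 345.833 / 90.2174 = 3.833


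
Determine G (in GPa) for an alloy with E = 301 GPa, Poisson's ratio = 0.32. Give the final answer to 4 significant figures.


G = E / (2*(1+nu))
G = 301 / (2*(1+0.32))
G = 114 GPa


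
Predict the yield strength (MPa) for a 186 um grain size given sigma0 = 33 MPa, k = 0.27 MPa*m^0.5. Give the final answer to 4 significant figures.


sigma_y = sigma0 + k / sqrt(d)
d = 186 um = 1.86e-04 m
sigma_y = 33 + 0.27 / sqrt(1.86e-04)
sigma_y = 52.8 MPa


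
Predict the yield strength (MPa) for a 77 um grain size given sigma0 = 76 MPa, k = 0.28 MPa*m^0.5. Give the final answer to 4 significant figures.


sigma_y = sigma0 + k / sqrt(d)
d = 77 um = 7.7e-05 m
sigma_y = 76 + 0.28 / sqrt(7.7e-05)
sigma_y = 107.9 MPa


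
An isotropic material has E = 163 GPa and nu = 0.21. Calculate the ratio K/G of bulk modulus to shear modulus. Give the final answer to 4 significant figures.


G = E / (2*(1+nu))
G = 163 / (2*(1+0.21)) = 67.3554 GPa
K = E / (3*(1-2*nu))
K = 163 / (3*(1-2*0.21)) = 93.6782 GPa
K/G = 93.6782 / 67.3554 = 1.391


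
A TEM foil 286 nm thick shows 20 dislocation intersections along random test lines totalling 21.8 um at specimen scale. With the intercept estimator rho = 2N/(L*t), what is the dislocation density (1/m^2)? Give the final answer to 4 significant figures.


rho = 2N / (L * t)
L = 21.8 um = 2.18e-05 m, t = 286 nm = 2.86e-07 m
rho = 2 * 20 / (2.18e-05 * 2.86e-07)
rho = 6.416e+12 1/m^2


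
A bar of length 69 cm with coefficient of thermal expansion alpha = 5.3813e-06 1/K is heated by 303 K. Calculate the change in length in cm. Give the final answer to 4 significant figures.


dL = L0 * alpha * dT
dL = 69 * 5.3813e-06 * 303
dL = 0.1125 cm


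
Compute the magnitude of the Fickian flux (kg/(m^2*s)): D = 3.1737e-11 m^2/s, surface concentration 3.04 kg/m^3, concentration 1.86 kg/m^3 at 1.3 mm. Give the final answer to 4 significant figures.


J = -D * (dC/dx) = D * (C1 - C2) / dx
J = 3.1737e-11 * (3.04 - 1.86) / 1.3e-03
J = 2.881e-08 kg/(m^2*s)


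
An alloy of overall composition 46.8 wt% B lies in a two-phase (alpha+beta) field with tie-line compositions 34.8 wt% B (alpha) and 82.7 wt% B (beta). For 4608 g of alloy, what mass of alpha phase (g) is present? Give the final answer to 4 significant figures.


f_alpha = (C_beta - C0) / (C_beta - C_alpha)
f_alpha = (82.7 - 46.8) / (82.7 - 34.8) = 0.749478
m_alpha = f_alpha * m_total = 0.749478 * 4608 = 3454 g


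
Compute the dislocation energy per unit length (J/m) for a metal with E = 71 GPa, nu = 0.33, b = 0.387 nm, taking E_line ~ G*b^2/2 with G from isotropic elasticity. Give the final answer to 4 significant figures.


Step 1: G = E / (2*(1+nu))
G = 71 / (2*(1+0.33)) = 26.6917 GPa = 2.66917e+10 Pa
Step 2: E_line = G*b^2/2
b = 0.387 nm = 3.87e-10 m
E_line = 0.5 * 2.66917e+10 * (3.87e-10)^2 = 1.999e-09 J/m


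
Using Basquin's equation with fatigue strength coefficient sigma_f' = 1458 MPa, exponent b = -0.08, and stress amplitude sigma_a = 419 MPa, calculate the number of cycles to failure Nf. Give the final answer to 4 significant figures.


sigma_a = sigma_f' * (2*Nf)^b
2*Nf = (sigma_a / sigma_f')^(1/b)
2*Nf = (419 / 1458)^(1/-0.08)
2*Nf = 5.87887e+06
Nf = 2.939e+06 cycles


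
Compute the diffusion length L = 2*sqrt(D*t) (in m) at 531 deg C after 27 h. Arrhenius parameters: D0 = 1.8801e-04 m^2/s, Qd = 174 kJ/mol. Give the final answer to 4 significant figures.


Step 1: D = D0 * exp(-Qd/(R*T))
T = 804.15 K
D = 1.8801e-04 * exp(-174e3 / (8.314 * 804.15)) = 9.36202e-16 m^2/s
Step 2: L = 2*sqrt(D*t)
t = 27 h = 97200 s
L = 2*sqrt(9.36202e-16 * 97200) = 1.908e-05 m


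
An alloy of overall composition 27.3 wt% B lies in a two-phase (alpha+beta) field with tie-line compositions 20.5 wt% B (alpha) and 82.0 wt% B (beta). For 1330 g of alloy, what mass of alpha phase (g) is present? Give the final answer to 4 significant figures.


f_alpha = (C_beta - C0) / (C_beta - C_alpha)
f_alpha = (82.0 - 27.3) / (82.0 - 20.5) = 0.889431
m_alpha = f_alpha * m_total = 0.889431 * 1330 = 1183 g


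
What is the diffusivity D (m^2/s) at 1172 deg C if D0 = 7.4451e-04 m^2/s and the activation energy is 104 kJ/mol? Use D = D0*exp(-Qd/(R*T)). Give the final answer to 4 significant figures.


D = D0 * exp(-Qd / (R*T))
T = 1445.15 K
D = 7.4451e-04 * exp(-104e3 / (8.314 * 1445.15))
D = 1.296e-07 m^2/s


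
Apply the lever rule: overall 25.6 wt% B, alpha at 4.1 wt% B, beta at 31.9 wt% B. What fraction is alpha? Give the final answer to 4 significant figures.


f_alpha = (C_beta - C0) / (C_beta - C_alpha)
f_alpha = (31.9 - 25.6) / (31.9 - 4.1)
f_alpha = 0.2266


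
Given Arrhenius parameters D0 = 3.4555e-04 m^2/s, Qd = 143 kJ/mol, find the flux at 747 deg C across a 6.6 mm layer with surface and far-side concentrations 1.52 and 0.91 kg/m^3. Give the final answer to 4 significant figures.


Step 1: D = D0 * exp(-Qd/(R*T))
T = 747 + 273.15 = 1020.15 K
D = 3.4555e-04 * exp(-143e3 / (8.314 * 1020.15)) = 1.64525e-11 m^2/s
Step 2: J = D * (C1 - C2) / dx
J = 1.64525e-11 * (1.52 - 0.91) / 6.6e-03
J = 1.521e-09 kg/(m^2*s)


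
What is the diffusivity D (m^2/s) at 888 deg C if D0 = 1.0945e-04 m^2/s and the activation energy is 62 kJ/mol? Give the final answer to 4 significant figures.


D = D0 * exp(-Qd / (R*T))
T = 1161.15 K
D = 1.0945e-04 * exp(-62e3 / (8.314 * 1161.15))
D = 1.778e-07 m^2/s


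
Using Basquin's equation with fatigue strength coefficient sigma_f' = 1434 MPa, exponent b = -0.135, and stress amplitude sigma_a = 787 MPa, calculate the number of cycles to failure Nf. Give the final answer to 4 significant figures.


sigma_a = sigma_f' * (2*Nf)^b
2*Nf = (sigma_a / sigma_f')^(1/b)
2*Nf = (787 / 1434)^(1/-0.135)
2*Nf = 85.1493
Nf = 42.57 cycles


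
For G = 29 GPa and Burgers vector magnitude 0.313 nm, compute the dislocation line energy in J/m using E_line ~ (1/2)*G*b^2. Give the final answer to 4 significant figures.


E = G*b^2/2
b = 0.313 nm = 3.13e-10 m
G = 29 GPa = 2.9e+10 Pa
E = 0.5 * 2.9e+10 * (3.13e-10)^2
E = 1.421e-09 J/m


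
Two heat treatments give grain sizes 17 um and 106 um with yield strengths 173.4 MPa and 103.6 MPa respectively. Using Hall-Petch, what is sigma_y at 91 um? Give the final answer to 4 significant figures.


sigma_y = sigma0 + k / sqrt(d)
1/sqrt(d1) = 1/sqrt(1.7e-05) = 242.536;  1/sqrt(d2) = 97.1286
k = (sigma1 - sigma2) / (1/sqrt(d1) - 1/sqrt(d2)) = (173.4 - 103.6) / (242.536 - 97.1286) = 0.480032 MPa*m^0.5
sigma0 = sigma1 - k/sqrt(d1) = 173.4 - 0.480032*242.536 = 56.9752 MPa
sigma_y(d3) = 56.9752 + 0.480032 / sqrt(9.1e-05) = 107.3 MPa


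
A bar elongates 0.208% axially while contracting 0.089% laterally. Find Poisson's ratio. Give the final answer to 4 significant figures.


nu = -epsilon_lat / epsilon_axial
Lateral strain is contraction (negative), so using magnitudes:
nu = 0.089 / 0.208
nu = 0.4279


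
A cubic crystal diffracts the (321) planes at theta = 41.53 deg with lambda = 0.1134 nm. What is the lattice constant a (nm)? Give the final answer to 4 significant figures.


d = lambda / (2*sin(theta))
d = 0.1134 / (2*sin(41.53 deg))
d = 0.0855188 nm
a = d * sqrt(h^2+k^2+l^2) = 0.0855188 * sqrt(14)
a = 0.32 nm


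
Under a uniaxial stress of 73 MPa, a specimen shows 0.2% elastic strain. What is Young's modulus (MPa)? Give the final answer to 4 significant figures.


E = sigma / epsilon
epsilon = 0.2% = 2e-03
E = 73 / 2e-03
E = 36500 MPa


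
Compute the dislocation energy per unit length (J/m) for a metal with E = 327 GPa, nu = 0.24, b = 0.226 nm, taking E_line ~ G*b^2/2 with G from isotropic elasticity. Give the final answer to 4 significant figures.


Step 1: G = E / (2*(1+nu))
G = 327 / (2*(1+0.24)) = 131.855 GPa = 1.31855e+11 Pa
Step 2: E_line = G*b^2/2
b = 0.226 nm = 2.26e-10 m
E_line = 0.5 * 1.31855e+11 * (2.26e-10)^2 = 3.367e-09 J/m


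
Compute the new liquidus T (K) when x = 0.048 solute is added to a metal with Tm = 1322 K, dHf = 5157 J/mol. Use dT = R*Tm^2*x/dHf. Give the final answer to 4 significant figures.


dT = R*Tm^2*x / dHf
dT = 8.314 * 1322^2 * 0.048 / 5157
dT = 135.244 K
T_new = 1322 - 135.244 = 1187 K


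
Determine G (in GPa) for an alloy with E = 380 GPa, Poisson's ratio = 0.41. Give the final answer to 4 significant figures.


G = E / (2*(1+nu))
G = 380 / (2*(1+0.41))
G = 134.8 GPa


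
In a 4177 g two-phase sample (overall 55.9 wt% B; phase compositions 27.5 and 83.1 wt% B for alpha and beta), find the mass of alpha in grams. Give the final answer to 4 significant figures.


f_alpha = (C_beta - C0) / (C_beta - C_alpha)
f_alpha = (83.1 - 55.9) / (83.1 - 27.5) = 0.489209
m_alpha = f_alpha * m_total = 0.489209 * 4177 = 2043 g


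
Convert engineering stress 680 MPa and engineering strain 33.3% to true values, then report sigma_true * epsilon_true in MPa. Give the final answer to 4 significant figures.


sigma_true = sigma_eng * (1 + epsilon_eng)
sigma_true = 680 * (1 + 0.333) = 906.44 MPa
epsilon_true = ln(1 + epsilon_eng)
epsilon_true = ln(1 + 0.333) = 0.287432
sigma_true * epsilon_true = 906.44 * 0.287432 = 260.5 MPa


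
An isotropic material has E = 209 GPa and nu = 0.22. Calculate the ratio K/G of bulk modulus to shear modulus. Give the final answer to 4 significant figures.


G = E / (2*(1+nu))
G = 209 / (2*(1+0.22)) = 85.6557 GPa
K = E / (3*(1-2*nu))
K = 209 / (3*(1-2*0.22)) = 124.405 GPa
K/G = 124.405 / 85.6557 = 1.452


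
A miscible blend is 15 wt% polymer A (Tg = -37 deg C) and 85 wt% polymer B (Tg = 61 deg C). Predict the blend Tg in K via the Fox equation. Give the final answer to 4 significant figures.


1/Tg = w1/Tg1 + w2/Tg2 (in Kelvin)
Tg1 = 236.15 K, Tg2 = 334.15 K
1/Tg = 0.15/236.15 + 0.85/334.15
Tg = 314.6 K


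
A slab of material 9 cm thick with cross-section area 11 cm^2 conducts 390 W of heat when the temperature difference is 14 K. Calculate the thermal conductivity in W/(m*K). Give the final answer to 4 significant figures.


k = Q*L / (A*dT)
L = 0.09 m, A = 1.1e-03 m^2
k = 390 * 0.09 / (1.1e-03 * 14)
k = 2279 W/(m*K)


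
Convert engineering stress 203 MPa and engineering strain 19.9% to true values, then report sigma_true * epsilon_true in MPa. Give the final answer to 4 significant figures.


sigma_true = sigma_eng * (1 + epsilon_eng)
sigma_true = 203 * (1 + 0.199) = 243.397 MPa
epsilon_true = ln(1 + epsilon_eng)
epsilon_true = ln(1 + 0.199) = 0.181488
sigma_true * epsilon_true = 243.397 * 0.181488 = 44.17 MPa


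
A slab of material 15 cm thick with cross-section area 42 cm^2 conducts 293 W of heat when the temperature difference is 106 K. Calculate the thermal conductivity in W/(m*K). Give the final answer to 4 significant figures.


k = Q*L / (A*dT)
L = 0.15 m, A = 4.2e-03 m^2
k = 293 * 0.15 / (4.2e-03 * 106)
k = 98.72 W/(m*K)


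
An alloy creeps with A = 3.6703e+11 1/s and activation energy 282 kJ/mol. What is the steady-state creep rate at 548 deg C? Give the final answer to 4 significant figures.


rate = A * exp(-Q / (R*T))
T = 548 + 273.15 = 821.15 K
rate = 3.6703e+11 * exp(-282e3 / (8.314 * 821.15))
rate = 4.223e-07 1/s


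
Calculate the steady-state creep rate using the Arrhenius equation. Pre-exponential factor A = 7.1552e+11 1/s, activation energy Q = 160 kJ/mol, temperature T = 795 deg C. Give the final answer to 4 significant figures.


rate = A * exp(-Q / (R*T))
T = 795 + 273.15 = 1068.15 K
rate = 7.1552e+11 * exp(-160e3 / (8.314 * 1068.15))
rate = 10720 1/s


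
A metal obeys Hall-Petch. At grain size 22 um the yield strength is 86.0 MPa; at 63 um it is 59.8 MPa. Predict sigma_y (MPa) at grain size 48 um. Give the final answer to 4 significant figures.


sigma_y = sigma0 + k / sqrt(d)
1/sqrt(d1) = 1/sqrt(2.2e-05) = 213.201;  1/sqrt(d2) = 125.988
k = (sigma1 - sigma2) / (1/sqrt(d1) - 1/sqrt(d2)) = (86.0 - 59.8) / (213.201 - 125.988) = 0.300415 MPa*m^0.5
sigma0 = sigma1 - k/sqrt(d1) = 86.0 - 0.300415*213.201 = 21.9512 MPa
sigma_y(d3) = 21.9512 + 0.300415 / sqrt(4.8e-05) = 65.31 MPa


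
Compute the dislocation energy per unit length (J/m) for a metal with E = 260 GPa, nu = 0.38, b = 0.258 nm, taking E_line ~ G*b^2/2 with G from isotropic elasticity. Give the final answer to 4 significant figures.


Step 1: G = E / (2*(1+nu))
G = 260 / (2*(1+0.38)) = 94.2029 GPa = 9.42029e+10 Pa
Step 2: E_line = G*b^2/2
b = 0.258 nm = 2.58e-10 m
E_line = 0.5 * 9.42029e+10 * (2.58e-10)^2 = 3.135e-09 J/m


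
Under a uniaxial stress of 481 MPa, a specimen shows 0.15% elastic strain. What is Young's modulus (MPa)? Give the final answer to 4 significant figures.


E = sigma / epsilon
epsilon = 0.15% = 1.5e-03
E = 481 / 1.5e-03
E = 320700 MPa


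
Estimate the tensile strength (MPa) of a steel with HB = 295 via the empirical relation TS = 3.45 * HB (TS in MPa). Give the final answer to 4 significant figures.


TS (MPa) = 3.45 * HB
TS = 3.45 * 295
TS = 1018 MPa


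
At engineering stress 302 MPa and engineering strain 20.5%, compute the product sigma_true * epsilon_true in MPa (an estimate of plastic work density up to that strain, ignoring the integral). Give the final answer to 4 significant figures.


sigma_true = sigma_eng * (1 + epsilon_eng)
sigma_true = 302 * (1 + 0.205) = 363.91 MPa
epsilon_true = ln(1 + epsilon_eng)
epsilon_true = ln(1 + 0.205) = 0.18648
sigma_true * epsilon_true = 363.91 * 0.18648 = 67.86 MPa


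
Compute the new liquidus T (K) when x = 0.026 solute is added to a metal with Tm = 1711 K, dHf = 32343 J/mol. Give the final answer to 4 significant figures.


dT = R*Tm^2*x / dHf
dT = 8.314 * 1711^2 * 0.026 / 32343
dT = 19.566 K
T_new = 1711 - 19.566 = 1691 K


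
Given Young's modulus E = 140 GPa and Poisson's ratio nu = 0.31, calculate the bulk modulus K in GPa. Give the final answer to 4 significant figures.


K = E / (3*(1-2*nu))
K = 140 / (3*(1-2*0.31))
K = 122.8 GPa


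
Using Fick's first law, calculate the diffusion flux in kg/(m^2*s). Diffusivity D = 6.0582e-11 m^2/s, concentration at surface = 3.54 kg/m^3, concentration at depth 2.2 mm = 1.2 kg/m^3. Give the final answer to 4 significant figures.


J = -D * (dC/dx) = D * (C1 - C2) / dx
J = 6.0582e-11 * (3.54 - 1.2) / 2.2e-03
J = 6.444e-08 kg/(m^2*s)


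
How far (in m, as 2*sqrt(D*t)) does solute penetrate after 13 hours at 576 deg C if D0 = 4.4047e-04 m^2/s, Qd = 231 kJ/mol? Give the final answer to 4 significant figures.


Step 1: D = D0 * exp(-Qd/(R*T))
T = 849.15 K
D = 4.4047e-04 * exp(-231e3 / (8.314 * 849.15)) = 2.71432e-18 m^2/s
Step 2: L = 2*sqrt(D*t)
t = 13 h = 46800 s
L = 2*sqrt(2.71432e-18 * 46800) = 7.128e-07 m


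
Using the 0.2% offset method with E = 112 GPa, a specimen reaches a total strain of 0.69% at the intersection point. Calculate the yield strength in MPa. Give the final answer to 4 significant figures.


Offset strain = 0.002
Elastic strain at yield = total_strain - offset = 6.9e-03 - 0.002 = 4.9e-03
sigma_y = E * elastic_strain = 112000 * 4.9e-03
sigma_y = 548.8 MPa


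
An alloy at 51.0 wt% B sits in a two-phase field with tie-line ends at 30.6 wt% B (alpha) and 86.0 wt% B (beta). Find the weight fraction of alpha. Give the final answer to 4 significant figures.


f_alpha = (C_beta - C0) / (C_beta - C_alpha)
f_alpha = (86.0 - 51.0) / (86.0 - 30.6)
f_alpha = 0.6318


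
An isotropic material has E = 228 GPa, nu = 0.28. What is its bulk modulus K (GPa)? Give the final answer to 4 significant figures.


K = E / (3*(1-2*nu))
K = 228 / (3*(1-2*0.28))
K = 172.7 GPa


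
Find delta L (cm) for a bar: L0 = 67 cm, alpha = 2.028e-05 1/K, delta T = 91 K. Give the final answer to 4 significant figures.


dL = L0 * alpha * dT
dL = 67 * 2.028e-05 * 91
dL = 0.1236 cm


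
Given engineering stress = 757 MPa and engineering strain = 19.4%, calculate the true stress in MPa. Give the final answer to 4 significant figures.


sigma_true = sigma_eng * (1 + epsilon_eng)
sigma_true = 757 * (1 + 0.194)
sigma_true = 903.9 MPa


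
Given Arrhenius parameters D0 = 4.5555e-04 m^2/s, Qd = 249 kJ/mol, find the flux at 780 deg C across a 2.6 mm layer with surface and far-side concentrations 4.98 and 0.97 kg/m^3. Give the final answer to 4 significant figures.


Step 1: D = D0 * exp(-Qd/(R*T))
T = 780 + 273.15 = 1053.15 K
D = 4.5555e-04 * exp(-249e3 / (8.314 * 1053.15)) = 2.03268e-16 m^2/s
Step 2: J = D * (C1 - C2) / dx
J = 2.03268e-16 * (4.98 - 0.97) / 2.6e-03
J = 3.135e-13 kg/(m^2*s)


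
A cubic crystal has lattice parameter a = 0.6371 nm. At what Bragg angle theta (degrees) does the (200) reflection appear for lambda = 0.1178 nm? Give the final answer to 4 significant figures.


d = a / sqrt(h^2+k^2+l^2)
d = 0.6371 / sqrt(4) = 0.31855 nm
lambda = 2*d*sin(theta)  =>  sin(theta) = lambda / (2*d)
sin(theta) = 0.1178 / (2 * 0.31855) = 0.1849
theta = 10.66 deg


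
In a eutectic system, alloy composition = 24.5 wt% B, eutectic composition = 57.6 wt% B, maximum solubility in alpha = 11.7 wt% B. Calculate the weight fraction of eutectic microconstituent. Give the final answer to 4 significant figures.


f_primary = (C_e - C0) / (C_e - C_alpha_max)
f_primary = (57.6 - 24.5) / (57.6 - 11.7)
f_primary = 0.721133
f_eutectic = 1 - 0.721133 = 0.2789


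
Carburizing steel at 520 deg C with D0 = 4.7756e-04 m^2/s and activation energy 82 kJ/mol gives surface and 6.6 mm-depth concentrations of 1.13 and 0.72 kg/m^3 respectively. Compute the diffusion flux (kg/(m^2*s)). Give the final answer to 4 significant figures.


Step 1: D = D0 * exp(-Qd/(R*T))
T = 520 + 273.15 = 793.15 K
D = 4.7756e-04 * exp(-82e3 / (8.314 * 793.15)) = 1.89908e-09 m^2/s
Step 2: J = D * (C1 - C2) / dx
J = 1.89908e-09 * (1.13 - 0.72) / 6.6e-03
J = 1.18e-07 kg/(m^2*s)


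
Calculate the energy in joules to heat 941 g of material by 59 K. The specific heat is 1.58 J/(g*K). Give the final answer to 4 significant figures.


Q = m * cp * dT
Q = 941 * 1.58 * 59
Q = 87720 J


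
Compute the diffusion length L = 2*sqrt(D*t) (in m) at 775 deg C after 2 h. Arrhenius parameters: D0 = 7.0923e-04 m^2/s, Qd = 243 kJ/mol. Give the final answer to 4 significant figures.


Step 1: D = D0 * exp(-Qd/(R*T))
T = 1048.15 K
D = 7.0923e-04 * exp(-243e3 / (8.314 * 1048.15)) = 5.50079e-16 m^2/s
Step 2: L = 2*sqrt(D*t)
t = 2 h = 7200 s
L = 2*sqrt(5.50079e-16 * 7200) = 3.98e-06 m


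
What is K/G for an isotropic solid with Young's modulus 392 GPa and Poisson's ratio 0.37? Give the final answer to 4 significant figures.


G = E / (2*(1+nu))
G = 392 / (2*(1+0.37)) = 143.066 GPa
K = E / (3*(1-2*nu))
K = 392 / (3*(1-2*0.37)) = 502.564 GPa
K/G = 502.564 / 143.066 = 3.513


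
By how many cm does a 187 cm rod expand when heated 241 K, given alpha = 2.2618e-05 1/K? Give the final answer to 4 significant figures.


dL = L0 * alpha * dT
dL = 187 * 2.2618e-05 * 241
dL = 1.019 cm


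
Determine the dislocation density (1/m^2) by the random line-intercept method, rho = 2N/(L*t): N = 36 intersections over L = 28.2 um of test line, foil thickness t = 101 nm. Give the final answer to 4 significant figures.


rho = 2N / (L * t)
L = 28.2 um = 2.82e-05 m, t = 101 nm = 1.01e-07 m
rho = 2 * 36 / (2.82e-05 * 1.01e-07)
rho = 2.528e+13 1/m^2


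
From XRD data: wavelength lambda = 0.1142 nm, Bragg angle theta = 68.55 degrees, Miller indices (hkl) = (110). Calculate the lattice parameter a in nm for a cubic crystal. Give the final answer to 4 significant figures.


d = lambda / (2*sin(theta))
d = 0.1142 / (2*sin(68.55 deg))
d = 0.0613492 nm
a = d * sqrt(h^2+k^2+l^2) = 0.0613492 * sqrt(2)
a = 0.08676 nm


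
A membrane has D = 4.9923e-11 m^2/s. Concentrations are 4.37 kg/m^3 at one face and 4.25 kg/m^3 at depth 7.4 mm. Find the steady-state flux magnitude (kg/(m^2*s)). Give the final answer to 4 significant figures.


J = -D * (dC/dx) = D * (C1 - C2) / dx
J = 4.9923e-11 * (4.37 - 4.25) / 7.4e-03
J = 8.096e-10 kg/(m^2*s)


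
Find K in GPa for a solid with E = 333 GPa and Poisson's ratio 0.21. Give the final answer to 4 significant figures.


K = E / (3*(1-2*nu))
K = 333 / (3*(1-2*0.21))
K = 191.4 GPa


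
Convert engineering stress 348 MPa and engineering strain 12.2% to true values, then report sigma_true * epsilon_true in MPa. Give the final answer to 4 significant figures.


sigma_true = sigma_eng * (1 + epsilon_eng)
sigma_true = 348 * (1 + 0.122) = 390.456 MPa
epsilon_true = ln(1 + epsilon_eng)
epsilon_true = ln(1 + 0.122) = 0.115113
sigma_true * epsilon_true = 390.456 * 0.115113 = 44.95 MPa


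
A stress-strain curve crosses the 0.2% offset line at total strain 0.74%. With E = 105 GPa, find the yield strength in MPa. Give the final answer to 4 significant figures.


Offset strain = 0.002
Elastic strain at yield = total_strain - offset = 7.4e-03 - 0.002 = 5.4e-03
sigma_y = E * elastic_strain = 105000 * 5.4e-03
sigma_y = 567 MPa


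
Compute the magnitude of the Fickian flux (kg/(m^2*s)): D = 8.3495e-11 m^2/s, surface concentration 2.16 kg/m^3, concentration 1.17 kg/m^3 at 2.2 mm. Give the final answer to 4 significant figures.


J = -D * (dC/dx) = D * (C1 - C2) / dx
J = 8.3495e-11 * (2.16 - 1.17) / 2.2e-03
J = 3.757e-08 kg/(m^2*s)


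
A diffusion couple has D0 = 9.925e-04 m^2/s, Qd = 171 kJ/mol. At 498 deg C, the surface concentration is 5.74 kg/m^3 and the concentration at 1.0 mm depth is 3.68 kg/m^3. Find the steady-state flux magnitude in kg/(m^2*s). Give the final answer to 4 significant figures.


Step 1: D = D0 * exp(-Qd/(R*T))
T = 498 + 273.15 = 771.15 K
D = 9.925e-04 * exp(-171e3 / (8.314 * 771.15)) = 2.5909e-15 m^2/s
Step 2: J = D * (C1 - C2) / dx
J = 2.5909e-15 * (5.74 - 3.68) / 1e-03
J = 5.337e-12 kg/(m^2*s)


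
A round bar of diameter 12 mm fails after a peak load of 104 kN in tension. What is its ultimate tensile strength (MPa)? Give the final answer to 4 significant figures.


A0 = pi*(d/2)^2 = pi*(12/2)^2 = 113.097 mm^2
UTS = F_max / A0 = 104*1000 / 113.097
UTS = 919.6 MPa


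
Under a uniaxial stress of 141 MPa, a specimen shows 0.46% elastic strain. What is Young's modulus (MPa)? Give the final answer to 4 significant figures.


E = sigma / epsilon
epsilon = 0.46% = 4.6e-03
E = 141 / 4.6e-03
E = 30650 MPa


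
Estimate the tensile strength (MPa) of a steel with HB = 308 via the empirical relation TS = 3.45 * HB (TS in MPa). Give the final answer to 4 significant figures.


TS (MPa) = 3.45 * HB
TS = 3.45 * 308
TS = 1063 MPa


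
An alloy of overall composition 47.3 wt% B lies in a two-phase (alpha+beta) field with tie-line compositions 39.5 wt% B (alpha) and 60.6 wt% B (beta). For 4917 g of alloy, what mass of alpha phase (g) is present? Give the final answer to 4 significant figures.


f_alpha = (C_beta - C0) / (C_beta - C_alpha)
f_alpha = (60.6 - 47.3) / (60.6 - 39.5) = 0.630332
m_alpha = f_alpha * m_total = 0.630332 * 4917 = 3099 g


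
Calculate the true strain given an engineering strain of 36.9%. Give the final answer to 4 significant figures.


epsilon_true = ln(1 + epsilon_eng)
epsilon_true = ln(1 + 0.369)
epsilon_true = 0.3141


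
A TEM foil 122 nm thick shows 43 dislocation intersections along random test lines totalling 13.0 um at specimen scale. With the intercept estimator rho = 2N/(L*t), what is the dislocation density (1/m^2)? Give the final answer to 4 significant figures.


rho = 2N / (L * t)
L = 13.0 um = 1.3e-05 m, t = 122 nm = 1.22e-07 m
rho = 2 * 43 / (1.3e-05 * 1.22e-07)
rho = 5.422e+13 1/m^2


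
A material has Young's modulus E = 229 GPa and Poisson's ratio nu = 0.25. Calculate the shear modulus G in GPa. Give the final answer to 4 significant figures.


G = E / (2*(1+nu))
G = 229 / (2*(1+0.25))
G = 91.6 GPa


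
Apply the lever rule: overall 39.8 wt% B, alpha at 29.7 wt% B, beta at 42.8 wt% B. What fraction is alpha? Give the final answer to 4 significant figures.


f_alpha = (C_beta - C0) / (C_beta - C_alpha)
f_alpha = (42.8 - 39.8) / (42.8 - 29.7)
f_alpha = 0.229


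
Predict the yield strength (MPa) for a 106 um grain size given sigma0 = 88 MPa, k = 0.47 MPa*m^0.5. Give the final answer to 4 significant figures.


sigma_y = sigma0 + k / sqrt(d)
d = 106 um = 1.06e-04 m
sigma_y = 88 + 0.47 / sqrt(1.06e-04)
sigma_y = 133.7 MPa


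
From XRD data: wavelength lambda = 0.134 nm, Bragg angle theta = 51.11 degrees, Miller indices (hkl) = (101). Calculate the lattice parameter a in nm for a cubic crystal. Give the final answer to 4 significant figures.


d = lambda / (2*sin(theta))
d = 0.134 / (2*sin(51.11 deg))
d = 0.0860792 nm
a = d * sqrt(h^2+k^2+l^2) = 0.0860792 * sqrt(2)
a = 0.1217 nm


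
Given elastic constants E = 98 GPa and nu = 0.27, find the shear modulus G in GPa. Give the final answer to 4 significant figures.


G = E / (2*(1+nu))
G = 98 / (2*(1+0.27))
G = 38.58 GPa


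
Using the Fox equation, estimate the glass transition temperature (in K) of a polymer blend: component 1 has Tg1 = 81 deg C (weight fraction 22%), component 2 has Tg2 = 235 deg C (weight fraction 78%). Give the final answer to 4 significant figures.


1/Tg = w1/Tg1 + w2/Tg2 (in Kelvin)
Tg1 = 354.15 K, Tg2 = 508.15 K
1/Tg = 0.22/354.15 + 0.78/508.15
Tg = 463.8 K


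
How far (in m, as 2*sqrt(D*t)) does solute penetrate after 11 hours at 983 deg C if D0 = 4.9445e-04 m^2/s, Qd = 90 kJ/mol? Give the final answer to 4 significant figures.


Step 1: D = D0 * exp(-Qd/(R*T))
T = 1256.15 K
D = 4.9445e-04 * exp(-90e3 / (8.314 * 1256.15)) = 8.94347e-08 m^2/s
Step 2: L = 2*sqrt(D*t)
t = 11 h = 39600 s
L = 2*sqrt(8.94347e-08 * 39600) = 0.119 m


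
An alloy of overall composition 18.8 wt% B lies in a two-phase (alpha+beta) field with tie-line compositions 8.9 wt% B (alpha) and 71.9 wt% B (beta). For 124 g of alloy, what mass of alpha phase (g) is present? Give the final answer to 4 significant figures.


f_alpha = (C_beta - C0) / (C_beta - C_alpha)
f_alpha = (71.9 - 18.8) / (71.9 - 8.9) = 0.842857
m_alpha = f_alpha * m_total = 0.842857 * 124 = 104.5 g


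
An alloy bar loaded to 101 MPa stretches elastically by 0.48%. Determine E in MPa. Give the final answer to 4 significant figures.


E = sigma / epsilon
epsilon = 0.48% = 4.8e-03
E = 101 / 4.8e-03
E = 21040 MPa


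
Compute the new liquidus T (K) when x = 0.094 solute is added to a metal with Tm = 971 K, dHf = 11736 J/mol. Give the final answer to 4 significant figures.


dT = R*Tm^2*x / dHf
dT = 8.314 * 971^2 * 0.094 / 11736
dT = 62.785 K
T_new = 971 - 62.785 = 908.2 K


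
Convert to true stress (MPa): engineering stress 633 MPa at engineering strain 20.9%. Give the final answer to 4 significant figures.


sigma_true = sigma_eng * (1 + epsilon_eng)
sigma_true = 633 * (1 + 0.209)
sigma_true = 765.3 MPa


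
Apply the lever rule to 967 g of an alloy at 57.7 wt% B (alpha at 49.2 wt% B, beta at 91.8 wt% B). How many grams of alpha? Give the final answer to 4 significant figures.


f_alpha = (C_beta - C0) / (C_beta - C_alpha)
f_alpha = (91.8 - 57.7) / (91.8 - 49.2) = 0.800469
m_alpha = f_alpha * m_total = 0.800469 * 967 = 774.1 g


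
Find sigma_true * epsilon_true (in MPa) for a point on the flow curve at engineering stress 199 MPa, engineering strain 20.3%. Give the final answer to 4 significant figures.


sigma_true = sigma_eng * (1 + epsilon_eng)
sigma_true = 199 * (1 + 0.203) = 239.397 MPa
epsilon_true = ln(1 + epsilon_eng)
epsilon_true = ln(1 + 0.203) = 0.184818
sigma_true * epsilon_true = 239.397 * 0.184818 = 44.24 MPa


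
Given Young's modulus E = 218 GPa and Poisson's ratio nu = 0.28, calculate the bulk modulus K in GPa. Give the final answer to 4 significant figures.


K = E / (3*(1-2*nu))
K = 218 / (3*(1-2*0.28))
K = 165.2 GPa


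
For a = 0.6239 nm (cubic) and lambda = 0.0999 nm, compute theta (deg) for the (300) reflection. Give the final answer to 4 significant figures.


d = a / sqrt(h^2+k^2+l^2)
d = 0.6239 / sqrt(9) = 0.207967 nm
lambda = 2*d*sin(theta)  =>  sin(theta) = lambda / (2*d)
sin(theta) = 0.0999 / (2 * 0.207967) = 0.240183
theta = 13.9 deg


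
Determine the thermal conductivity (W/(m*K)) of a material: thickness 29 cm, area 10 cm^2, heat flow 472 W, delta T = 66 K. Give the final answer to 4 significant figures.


k = Q*L / (A*dT)
L = 0.29 m, A = 1e-03 m^2
k = 472 * 0.29 / (1e-03 * 66)
k = 2074 W/(m*K)


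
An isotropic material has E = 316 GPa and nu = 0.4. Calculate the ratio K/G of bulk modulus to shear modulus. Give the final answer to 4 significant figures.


G = E / (2*(1+nu))
G = 316 / (2*(1+0.4)) = 112.857 GPa
K = E / (3*(1-2*nu))
K = 316 / (3*(1-2*0.4)) = 526.667 GPa
K/G = 526.667 / 112.857 = 4.667


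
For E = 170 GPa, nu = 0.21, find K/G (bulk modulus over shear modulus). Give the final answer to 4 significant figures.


G = E / (2*(1+nu))
G = 170 / (2*(1+0.21)) = 70.2479 GPa
K = E / (3*(1-2*nu))
K = 170 / (3*(1-2*0.21)) = 97.7011 GPa
K/G = 97.7011 / 70.2479 = 1.391


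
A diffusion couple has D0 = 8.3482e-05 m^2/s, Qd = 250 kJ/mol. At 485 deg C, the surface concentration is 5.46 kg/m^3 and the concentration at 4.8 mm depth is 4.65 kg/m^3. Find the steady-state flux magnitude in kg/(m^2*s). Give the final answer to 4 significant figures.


Step 1: D = D0 * exp(-Qd/(R*T))
T = 485 + 273.15 = 758.15 K
D = 8.3482e-05 * exp(-250e3 / (8.314 * 758.15)) = 4.97274e-22 m^2/s
Step 2: J = D * (C1 - C2) / dx
J = 4.97274e-22 * (5.46 - 4.65) / 4.8e-03
J = 8.391e-20 kg/(m^2*s)


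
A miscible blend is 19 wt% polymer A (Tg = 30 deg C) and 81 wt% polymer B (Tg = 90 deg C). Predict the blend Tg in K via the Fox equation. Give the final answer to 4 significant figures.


1/Tg = w1/Tg1 + w2/Tg2 (in Kelvin)
Tg1 = 303.15 K, Tg2 = 363.15 K
1/Tg = 0.19/303.15 + 0.81/363.15
Tg = 350 K


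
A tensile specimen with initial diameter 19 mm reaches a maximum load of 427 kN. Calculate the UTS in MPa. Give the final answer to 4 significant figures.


A0 = pi*(d/2)^2 = pi*(19/2)^2 = 283.529 mm^2
UTS = F_max / A0 = 427*1000 / 283.529
UTS = 1506 MPa


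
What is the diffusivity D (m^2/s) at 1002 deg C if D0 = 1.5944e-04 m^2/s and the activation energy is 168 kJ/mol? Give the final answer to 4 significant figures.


D = D0 * exp(-Qd / (R*T))
T = 1275.15 K
D = 1.5944e-04 * exp(-168e3 / (8.314 * 1275.15))
D = 2.092e-11 m^2/s


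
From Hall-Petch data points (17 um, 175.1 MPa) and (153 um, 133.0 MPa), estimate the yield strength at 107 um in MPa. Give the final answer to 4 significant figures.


sigma_y = sigma0 + k / sqrt(d)
1/sqrt(d1) = 1/sqrt(1.7e-05) = 242.536;  1/sqrt(d2) = 80.8452
k = (sigma1 - sigma2) / (1/sqrt(d1) - 1/sqrt(d2)) = (175.1 - 133.0) / (242.536 - 80.8452) = 0.260374 MPa*m^0.5
sigma0 = sigma1 - k/sqrt(d1) = 175.1 - 0.260374*242.536 = 111.95 MPa
sigma_y(d3) = 111.95 + 0.260374 / sqrt(1.07e-04) = 137.1 MPa


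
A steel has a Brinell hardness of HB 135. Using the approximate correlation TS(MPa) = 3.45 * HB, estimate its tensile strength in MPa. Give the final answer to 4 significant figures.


TS (MPa) = 3.45 * HB
TS = 3.45 * 135
TS = 465.8 MPa


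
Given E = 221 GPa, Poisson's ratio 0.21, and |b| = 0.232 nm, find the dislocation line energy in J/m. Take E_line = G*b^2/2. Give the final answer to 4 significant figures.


Step 1: G = E / (2*(1+nu))
G = 221 / (2*(1+0.21)) = 91.3223 GPa = 9.13223e+10 Pa
Step 2: E_line = G*b^2/2
b = 0.232 nm = 2.32e-10 m
E_line = 0.5 * 9.13223e+10 * (2.32e-10)^2 = 2.458e-09 J/m


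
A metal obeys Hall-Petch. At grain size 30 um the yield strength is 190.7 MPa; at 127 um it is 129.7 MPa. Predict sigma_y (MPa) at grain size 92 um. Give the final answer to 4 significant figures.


sigma_y = sigma0 + k / sqrt(d)
1/sqrt(d1) = 1/sqrt(3e-05) = 182.574;  1/sqrt(d2) = 88.7357
k = (sigma1 - sigma2) / (1/sqrt(d1) - 1/sqrt(d2)) = (190.7 - 129.7) / (182.574 - 88.7357) = 0.650053 MPa*m^0.5
sigma0 = sigma1 - k/sqrt(d1) = 190.7 - 0.650053*182.574 = 72.0171 MPa
sigma_y(d3) = 72.0171 + 0.650053 / sqrt(9.2e-05) = 139.8 MPa


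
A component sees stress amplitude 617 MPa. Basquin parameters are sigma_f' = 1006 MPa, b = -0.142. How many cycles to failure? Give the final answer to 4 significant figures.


sigma_a = sigma_f' * (2*Nf)^b
2*Nf = (sigma_a / sigma_f')^(1/b)
2*Nf = (617 / 1006)^(1/-0.142)
2*Nf = 31.2724
Nf = 15.64 cycles


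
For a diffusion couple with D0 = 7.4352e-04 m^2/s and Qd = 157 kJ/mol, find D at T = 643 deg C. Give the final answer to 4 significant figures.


D = D0 * exp(-Qd / (R*T))
T = 916.15 K
D = 7.4352e-04 * exp(-157e3 / (8.314 * 916.15))
D = 8.309e-13 m^2/s


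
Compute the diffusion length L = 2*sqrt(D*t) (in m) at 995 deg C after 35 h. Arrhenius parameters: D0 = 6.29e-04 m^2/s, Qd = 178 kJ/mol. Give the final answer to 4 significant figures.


Step 1: D = D0 * exp(-Qd/(R*T))
T = 1268.15 K
D = 6.29e-04 * exp(-178e3 / (8.314 * 1268.15)) = 2.9284e-11 m^2/s
Step 2: L = 2*sqrt(D*t)
t = 35 h = 126000 s
L = 2*sqrt(2.9284e-11 * 126000) = 3.842e-03 m


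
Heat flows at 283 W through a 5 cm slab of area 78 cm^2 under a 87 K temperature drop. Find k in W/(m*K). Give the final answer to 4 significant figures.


k = Q*L / (A*dT)
L = 0.05 m, A = 7.8e-03 m^2
k = 283 * 0.05 / (7.8e-03 * 87)
k = 20.85 W/(m*K)


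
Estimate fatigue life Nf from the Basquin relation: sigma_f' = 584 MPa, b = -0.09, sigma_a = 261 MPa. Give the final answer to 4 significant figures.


sigma_a = sigma_f' * (2*Nf)^b
2*Nf = (sigma_a / sigma_f')^(1/b)
2*Nf = (261 / 584)^(1/-0.09)
2*Nf = 7697.67
Nf = 3849 cycles


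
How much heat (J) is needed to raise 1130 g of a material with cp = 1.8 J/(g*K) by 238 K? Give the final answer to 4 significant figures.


Q = m * cp * dT
Q = 1130 * 1.8 * 238
Q = 484100 J


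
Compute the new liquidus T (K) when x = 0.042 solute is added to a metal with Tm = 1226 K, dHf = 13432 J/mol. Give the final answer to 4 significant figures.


dT = R*Tm^2*x / dHf
dT = 8.314 * 1226^2 * 0.042 / 13432
dT = 39.0751 K
T_new = 1226 - 39.0751 = 1187 K
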